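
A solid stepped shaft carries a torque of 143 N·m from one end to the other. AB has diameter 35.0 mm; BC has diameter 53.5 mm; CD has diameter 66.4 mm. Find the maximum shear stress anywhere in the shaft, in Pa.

Under the same torque, τ_max = 16T/(πd³) is largest where d is smallest — segment AB (d = 35.0 mm).
τ_max = 16·143.0/(π·(0.0350)³) = 1.699×10^7 Pa.

1.70e7 Pa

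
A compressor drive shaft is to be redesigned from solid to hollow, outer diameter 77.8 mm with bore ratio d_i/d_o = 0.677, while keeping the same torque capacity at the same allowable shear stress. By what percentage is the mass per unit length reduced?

36.6 %

Equal τ_max and T ⇒ the solid shaft needs d_s³ = d_o³(1−k⁴), so d_s = 77.8·(1−0.677⁴)^(1/3) = 71.92 mm.
Area ratio A_h/A_s = d_o²(1−k²)/d_s² = (1−k²)/(1−k⁴)^(2/3) = 0.6339.
Mass saving = 1 − 0.6339 = 36.6 %.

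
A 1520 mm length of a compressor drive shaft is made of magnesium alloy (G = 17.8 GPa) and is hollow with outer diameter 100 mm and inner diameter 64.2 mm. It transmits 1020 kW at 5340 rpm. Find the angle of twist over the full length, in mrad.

ω = 2π·5340/60 = 559.2 rad/s, so T = P/ω = 1020×10³ / 559.2 = 1824 N·m.
J = π(d_o⁴ − d_i⁴)/32 = π(0.100⁴ − 0.0642⁴)/32 = 8.150×10^-6 m⁴.
θ = T·L/(G·J) = 1824 × 1.52 / (17.8×10⁹ × 8.150×10^-6) = 0.01911 rad.

19.1 mrad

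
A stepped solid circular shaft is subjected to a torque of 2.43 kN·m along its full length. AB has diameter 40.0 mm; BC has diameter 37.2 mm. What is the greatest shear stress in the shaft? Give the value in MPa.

240 MPa

Under the same torque, τ_max = 16T/(πd³) is largest where d is smallest — segment BC (d = 37.2 mm).
τ_max = 16·2430/(π·(0.0372)³) = 2.404×10^8 Pa.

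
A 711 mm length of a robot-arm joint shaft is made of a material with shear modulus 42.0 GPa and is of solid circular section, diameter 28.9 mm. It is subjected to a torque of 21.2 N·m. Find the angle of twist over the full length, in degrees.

0.300°

J = πd⁴/32 = π(0.0289)⁴/32 = 6.848×10^-8 m⁴.
θ = T·L/(G·J) = 21.20 × 0.711 / (42.0×10⁹ × 6.848×10^-8) = 5.240×10^-3 rad.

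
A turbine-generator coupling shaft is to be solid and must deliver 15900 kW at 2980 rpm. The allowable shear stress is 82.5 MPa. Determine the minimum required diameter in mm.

147 mm

ω = 2π·2980/60 = 312.1 rad/s, so T = P/ω = 15900×10³ / 312.1 = 50950 N·m.
For a solid shaft τ_max = 16T/(πd³), so d = (16T/(π τ_allow))^(1/3) = (16·50950/(π·8.25×10^7))^(1/3) = 0.1465 m.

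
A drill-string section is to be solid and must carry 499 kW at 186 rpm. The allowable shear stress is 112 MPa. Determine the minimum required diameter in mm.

ω = 2π·186/60 = 19.48 rad/s, so T = P/ω = 499×10³ / 19.48 = 25620 N·m.
For a solid shaft τ_max = 16T/(πd³), so d = (16T/(π τ_allow))^(1/3) = (16·25620/(π·1.12×10^8))^(1/3) = 0.1052 m.

105 mm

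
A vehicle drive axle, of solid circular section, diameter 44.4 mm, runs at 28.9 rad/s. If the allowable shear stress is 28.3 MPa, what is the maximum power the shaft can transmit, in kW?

J = πd⁴/32 = π(0.0444)⁴/32 = 3.815×10^-7 m⁴.
T_max = τ_allow·J/r = 2.83×10^7 × 3.815×10^-7 / 0.0222 = 486.4 N·m.
ω = 28.9 rad/s, so P_max = T_max·ω = 1.406×10^4 W.

14.1 kW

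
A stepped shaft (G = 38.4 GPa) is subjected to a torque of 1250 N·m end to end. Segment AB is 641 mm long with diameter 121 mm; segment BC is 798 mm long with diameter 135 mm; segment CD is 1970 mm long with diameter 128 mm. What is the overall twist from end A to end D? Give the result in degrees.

J_AB = π(0.121)⁴/32 = 2.10×10^-5 m⁴; J_BC = π(0.135)⁴/32 = 3.26×10^-5 m⁴; J_CD = π(0.128)⁴/32 = 2.64×10^-5 m⁴.
θ = (T/G)·Σ L_i/J_i = (1250/38.4×10⁹)·(0.641/2.10×10^-5 + 0.798/3.26×10^-5 + 1.97/2.64×10^-5) = 4.221×10^-3 rad.

0.242°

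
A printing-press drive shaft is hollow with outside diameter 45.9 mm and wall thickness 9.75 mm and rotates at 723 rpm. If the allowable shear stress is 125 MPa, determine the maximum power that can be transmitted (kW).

160 kW

J = π(d_o⁴ − d_i⁴)/32 = π(0.0459⁴ − 0.0264⁴)/32 = 3.881×10^-7 m⁴.
T_max = τ_allow·J/r = 1.25×10^8 × 3.881×10^-7 / 0.0229 = 2114 N·m.
ω = 2π·723/60 = 75.71 rad/s, so P_max = T_max·ω = 1.600×10^5 W.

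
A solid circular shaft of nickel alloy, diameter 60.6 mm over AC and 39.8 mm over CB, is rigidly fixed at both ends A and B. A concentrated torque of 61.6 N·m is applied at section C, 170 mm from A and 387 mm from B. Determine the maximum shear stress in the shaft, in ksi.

0.189 ksi

Compatibility: T_A·a/J_AC = T_B·b/J_CB with T_A + T_B = T₀.
J_AC = 1.32×10^-6 m⁴, J_CB = 2.46×10^-7 m⁴, so T_A = T₀·(J_AC/a)/((J_AC/a)+(J_CB/b)) = 56.95 N·m, T_B = 4.654 N·m.
τ in each portion: τ_AC = 1.30×10^6 Pa, τ_CB = 3.76×10^5 Pa; maximum is in AC.
τ_max = T_AC·r/J = 56.95·0.0303/1.32×10^-6 = 1.303×10^6 Pa.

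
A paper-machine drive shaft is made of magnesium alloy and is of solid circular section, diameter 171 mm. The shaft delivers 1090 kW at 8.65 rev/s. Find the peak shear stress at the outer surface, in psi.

2960 psi

ω = 2π·8.65 = 54.35 rad/s, so T = P/ω = 1090×10³ / 54.35 = 20060 N·m.
J = πd⁴/32 = π(0.171)⁴/32 = 8.394×10^-5 m⁴.
τ_max = T·r/J = 20060 × 0.0855 / 8.394×10^-5 = 2.043×10^7 Pa.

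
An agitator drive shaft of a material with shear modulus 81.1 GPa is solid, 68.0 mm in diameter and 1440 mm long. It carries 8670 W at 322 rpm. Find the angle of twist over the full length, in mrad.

2.17 mrad

ω = 2π·322/60 = 33.72 rad/s, so T = P/ω = 8670 / 33.72 = 257.1 N·m.
J = πd⁴/32 = π(0.0680)⁴/32 = 2.099×10^-6 m⁴.
θ = T·L/(G·J) = 257.1 × 1.44 / (81.1×10⁹ × 2.099×10^-6) = 2.175×10^-3 rad.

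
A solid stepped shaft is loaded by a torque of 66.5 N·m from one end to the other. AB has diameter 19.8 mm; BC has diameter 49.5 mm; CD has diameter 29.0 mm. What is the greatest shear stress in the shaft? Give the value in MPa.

43.6 MPa

Under the same torque, τ_max = 16T/(πd³) is largest where d is smallest — segment AB (d = 19.8 mm).
τ_max = 16·66.50/(π·(0.0198)³) = 4.363×10^7 Pa.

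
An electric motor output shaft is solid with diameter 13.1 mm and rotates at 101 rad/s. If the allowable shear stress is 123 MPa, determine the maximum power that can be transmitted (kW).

5.48 kW

J = πd⁴/32 = π(0.0131)⁴/32 = 2.891×10^-9 m⁴.
T_max = τ_allow·J/r = 1.23×10^8 × 2.891×10^-9 / 0.00655 = 54.29 N·m.
ω = 101 rad/s, so P_max = T_max·ω = 5484 W.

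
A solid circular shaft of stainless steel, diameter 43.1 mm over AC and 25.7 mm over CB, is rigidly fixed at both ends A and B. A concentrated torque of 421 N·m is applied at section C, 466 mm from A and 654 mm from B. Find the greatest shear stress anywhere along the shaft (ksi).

3.56 ksi

Compatibility: T_A·a/J_AC = T_B·b/J_CB with T_A + T_B = T₀.
J_AC = 3.39×10^-7 m⁴, J_CB = 4.28×10^-8 m⁴, so T_A = T₀·(J_AC/a)/((J_AC/a)+(J_CB/b)) = 386.2 N·m, T_B = 34.79 N·m.
τ in each portion: τ_AC = 2.46×10^7 Pa, τ_CB = 1.04×10^7 Pa; maximum is in AC.
τ_max = T_AC·r/J = 386.2·0.0215/3.39×10^-7 = 2.457×10^7 Pa.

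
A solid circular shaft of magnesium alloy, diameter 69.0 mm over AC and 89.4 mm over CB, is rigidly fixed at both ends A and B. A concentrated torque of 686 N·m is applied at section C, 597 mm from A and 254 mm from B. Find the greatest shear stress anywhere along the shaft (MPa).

4.25 MPa

Compatibility: T_A·a/J_AC = T_B·b/J_CB with T_A + T_B = T₀.
J_AC = 2.23×10^-6 m⁴, J_CB = 6.27×10^-6 m⁴, so T_A = T₀·(J_AC/a)/((J_AC/a)+(J_CB/b)) = 89.98 N·m, T_B = 596.0 N·m.
τ in each portion: τ_AC = 1.40×10^6 Pa, τ_CB = 4.25×10^6 Pa; maximum is in CB.
τ_max = T_CB·r/J = 596.0·0.0447/6.27×10^-6 = 4.248×10^6 Pa.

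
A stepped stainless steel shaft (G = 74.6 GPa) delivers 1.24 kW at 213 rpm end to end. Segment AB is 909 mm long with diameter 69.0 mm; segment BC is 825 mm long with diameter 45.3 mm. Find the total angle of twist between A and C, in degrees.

ω = 2π·213/60 = 22.31 rad/s, so T = P/ω = 1.24×10³ / 22.31 = 55.59 N·m.
J_AB = π(0.0690)⁴/32 = 2.23×10^-6 m⁴; J_BC = π(0.0453)⁴/32 = 4.13×10^-7 m⁴.
θ = (T/G)·Σ L_i/J_i = (55.59/74.6×10⁹)·(0.909/2.23×10^-6 + 0.825/4.13×10^-7) = 1.791×10^-3 rad.

0.103°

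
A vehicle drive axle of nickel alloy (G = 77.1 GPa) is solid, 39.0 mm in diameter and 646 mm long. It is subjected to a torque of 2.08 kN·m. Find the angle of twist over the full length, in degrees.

4.40°

J = πd⁴/32 = π(0.0390)⁴/32 = 2.271×10^-7 m⁴.
θ = T·L/(G·J) = 2080 × 0.646 / (77.1×10⁹ × 2.271×10^-7) = 0.07673 rad.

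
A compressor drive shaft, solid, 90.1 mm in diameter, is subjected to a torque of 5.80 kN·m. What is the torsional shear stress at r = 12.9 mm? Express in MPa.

11.6 MPa

J = πd⁴/32 = π(0.0901)⁴/32 = 6.470×10^-6 m⁴.
Shear stress varies linearly with radius: τ = T·r/J = 5800 × 0.0129 / 6.470×10^-6 = 1.156×10^7 Pa.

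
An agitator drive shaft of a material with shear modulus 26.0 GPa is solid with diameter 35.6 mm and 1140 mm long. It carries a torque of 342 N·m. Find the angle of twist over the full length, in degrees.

5.45°

J = πd⁴/32 = π(0.0356)⁴/32 = 1.577×10^-7 m⁴.
θ = T·L/(G·J) = 342.0 × 1.14 / (26.0×10⁹ × 1.577×10^-7) = 0.09510 rad.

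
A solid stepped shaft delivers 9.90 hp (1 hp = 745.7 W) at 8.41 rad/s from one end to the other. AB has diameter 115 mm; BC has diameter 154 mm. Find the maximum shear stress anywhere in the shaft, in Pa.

2.94e6 Pa

ω = 8.41 rad/s, so T = P/ω = 9.90×745.7 / 8.410 = 877.8 N·m.
Under the same torque, τ_max = 16T/(πd³) is largest where d is smallest — segment AB (d = 115 mm).
τ_max = 16·877.8/(π·(0.115)³) = 2.940×10^6 Pa.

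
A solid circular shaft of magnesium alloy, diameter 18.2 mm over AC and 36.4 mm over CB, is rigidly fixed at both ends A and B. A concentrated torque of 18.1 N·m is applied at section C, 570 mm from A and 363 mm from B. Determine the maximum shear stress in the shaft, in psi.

267 psi

Compatibility: T_A·a/J_AC = T_B·b/J_CB with T_A + T_B = T₀.
J_AC = 1.08×10^-8 m⁴, J_CB = 1.72×10^-7 m⁴, so T_A = T₀·(J_AC/a)/((J_AC/a)+(J_CB/b)) = 0.6929 N·m, T_B = 17.41 N·m.
τ in each portion: τ_AC = 5.85×10^5 Pa, τ_CB = 1.84×10^6 Pa; maximum is in CB.
τ_max = T_CB·r/J = 17.41·0.0182/1.72×10^-7 = 1.838×10^6 Pa.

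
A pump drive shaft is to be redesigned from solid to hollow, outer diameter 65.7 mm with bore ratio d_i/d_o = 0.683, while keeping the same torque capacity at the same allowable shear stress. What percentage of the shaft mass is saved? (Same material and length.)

Equal τ_max and T ⇒ the solid shaft needs d_s³ = d_o³(1−k⁴), so d_s = 65.7·(1−0.683⁴)^(1/3) = 60.54 mm.
Area ratio A_h/A_s = d_o²(1−k²)/d_s² = (1−k²)/(1−k⁴)^(2/3) = 0.6283.
Mass saving = 1 − 0.6283 = 37.2 %.

37.2 %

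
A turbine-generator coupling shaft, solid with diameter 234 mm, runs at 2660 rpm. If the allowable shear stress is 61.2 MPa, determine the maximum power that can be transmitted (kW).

J = πd⁴/32 = π(0.234)⁴/32 = 2.943×10^-4 m⁴.
T_max = τ_allow·J/r = 6.12×10^7 × 2.943×10^-4 / 0.117 = 154000 N·m.
ω = 2π·2660/60 = 278.6 rad/s, so P_max = T_max·ω = 4.289×10^7 W.

42900 kW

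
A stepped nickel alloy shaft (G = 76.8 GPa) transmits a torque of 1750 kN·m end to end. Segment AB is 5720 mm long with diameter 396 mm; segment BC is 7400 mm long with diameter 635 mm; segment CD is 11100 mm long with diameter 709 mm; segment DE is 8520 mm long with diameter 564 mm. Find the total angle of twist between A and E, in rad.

0.0943 rad

J_AB = π(0.396)⁴/32 = 2.41×10^-3 m⁴; J_BC = π(0.635)⁴/32 = 0.0160 m⁴; J_CD = π(0.709)⁴/32 = 0.0248 m⁴; J_DE = π(0.564)⁴/32 = 9.93×10^-3 m⁴.
θ = (T/G)·Σ L_i/J_i = (1.750e6/76.8×10⁹)·(5.72/2.41×10^-3 + 7.40/0.0160 + 11.1/0.0248 + 8.52/9.93×10^-3) = 0.09429 rad.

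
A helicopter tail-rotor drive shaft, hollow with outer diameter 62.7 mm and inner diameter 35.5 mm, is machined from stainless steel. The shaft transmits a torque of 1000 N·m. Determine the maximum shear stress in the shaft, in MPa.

J = π(d_o⁴ − d_i⁴)/32 = π(0.0627⁴ − 0.0355⁴)/32 = 1.361×10^-6 m⁴.
τ_max = T·r/J = 1000 × 0.0314 / 1.361×10^-6 = 2.303×10^7 Pa.

23.0 MPa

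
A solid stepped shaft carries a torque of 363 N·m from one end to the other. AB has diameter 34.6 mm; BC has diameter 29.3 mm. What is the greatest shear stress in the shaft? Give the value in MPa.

73.5 MPa

Under the same torque, τ_max = 16T/(πd³) is largest where d is smallest — segment BC (d = 29.3 mm).
τ_max = 16·363.0/(π·(0.0293)³) = 7.350×10^7 Pa.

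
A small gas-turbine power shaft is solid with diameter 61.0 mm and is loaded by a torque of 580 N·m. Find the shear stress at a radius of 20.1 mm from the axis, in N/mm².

J = πd⁴/32 = π(0.0610)⁴/32 = 1.359×10^-6 m⁴.
Shear stress varies linearly with radius: τ = T·r/J = 580.0 × 0.0201 / 1.359×10^-6 = 8.576×10^6 Pa.

8.58 N/mm²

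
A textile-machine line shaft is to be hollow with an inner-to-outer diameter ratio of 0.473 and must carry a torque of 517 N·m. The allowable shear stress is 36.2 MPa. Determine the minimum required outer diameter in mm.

42.5 mm

For a hollow shaft with d_i/d_o = 0.473: τ_max = 16T/(π d_o³ (1−k⁴)), so d_o = [16T/(π τ_allow (1−k⁴))]^(1/3) = [16·517.0/(π·3.62×10^7·0.9499)]^(1/3) = 0.04246 m.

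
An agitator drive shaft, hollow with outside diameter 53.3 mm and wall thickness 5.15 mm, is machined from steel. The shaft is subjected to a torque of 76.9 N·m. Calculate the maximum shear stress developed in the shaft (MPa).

J = π(d_o⁴ − d_i⁴)/32 = π(0.0533⁴ − 0.0430⁴)/32 = 4.567×10^-7 m⁴.
τ_max = T·r/J = 76.90 × 0.0267 / 4.567×10^-7 = 4.487×10^6 Pa.

4.49 MPa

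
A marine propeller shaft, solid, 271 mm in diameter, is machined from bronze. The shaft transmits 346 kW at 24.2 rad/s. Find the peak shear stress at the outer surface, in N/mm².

3.66 N/mm²

ω = 24.2 rad/s, so T = P/ω = 346×10³ / 24.20 = 14300 N·m.
J = πd⁴/32 = π(0.271)⁴/32 = 5.295×10^-4 m⁴.
τ_max = T·r/J = 14300 × 0.136 / 5.295×10^-4 = 3.659×10^6 Pa.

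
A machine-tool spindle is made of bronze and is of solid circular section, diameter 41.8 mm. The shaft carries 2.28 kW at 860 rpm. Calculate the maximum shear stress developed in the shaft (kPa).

ω = 2π·860/60 = 90.06 rad/s, so T = P/ω = 2.28×10³ / 90.06 = 25.32 N·m.
J = πd⁴/32 = π(0.0418)⁴/32 = 2.997×10^-7 m⁴.
τ_max = T·r/J = 25.32 × 0.0209 / 2.997×10^-7 = 1.765×10^6 Pa.

1770 kPa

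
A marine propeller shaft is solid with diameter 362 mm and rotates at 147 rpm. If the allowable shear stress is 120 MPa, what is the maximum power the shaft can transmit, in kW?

J = πd⁴/32 = π(0.362)⁴/32 = 1.686×10^-3 m⁴.
T_max = τ_allow·J/r = 1.20×10^8 × 1.686×10^-3 / 0.181 = 1.118e6 N·m.
ω = 2π·147/60 = 15.39 rad/s, so P_max = T_max·ω = 1.721×10^7 W.

17200 kW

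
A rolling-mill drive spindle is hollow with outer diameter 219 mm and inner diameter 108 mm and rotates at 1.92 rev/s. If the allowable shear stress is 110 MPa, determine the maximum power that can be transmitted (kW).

2570 kW

J = π(d_o⁴ − d_i⁴)/32 = π(0.219⁴ − 0.108⁴)/32 = 2.125×10^-4 m⁴.
T_max = τ_allow·J/r = 1.10×10^8 × 2.125×10^-4 / 0.110 = 213400 N·m.
ω = 2π·1.92 = 12.06 rad/s, so P_max = T_max·ω = 2.575×10^6 W.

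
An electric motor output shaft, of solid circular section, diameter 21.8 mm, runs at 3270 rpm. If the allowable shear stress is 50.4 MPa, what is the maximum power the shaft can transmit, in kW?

J = πd⁴/32 = π(0.0218)⁴/32 = 2.217×10^-8 m⁴.
T_max = τ_allow·J/r = 5.04×10^7 × 2.217×10^-8 / 0.0109 = 102.5 N·m.
ω = 2π·3270/60 = 342.4 rad/s, so P_max = T_max·ω = 3.511×10^4 W.

35.1 kW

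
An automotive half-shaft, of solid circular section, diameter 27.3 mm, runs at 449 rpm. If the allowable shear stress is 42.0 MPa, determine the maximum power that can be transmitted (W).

7890 W

J = πd⁴/32 = π(0.0273)⁴/32 = 5.453×10^-8 m⁴.
T_max = τ_allow·J/r = 4.20×10^7 × 5.453×10^-8 / 0.0137 = 167.8 N·m.
ω = 2π·449/60 = 47.02 rad/s, so P_max = T_max·ω = 7889 W.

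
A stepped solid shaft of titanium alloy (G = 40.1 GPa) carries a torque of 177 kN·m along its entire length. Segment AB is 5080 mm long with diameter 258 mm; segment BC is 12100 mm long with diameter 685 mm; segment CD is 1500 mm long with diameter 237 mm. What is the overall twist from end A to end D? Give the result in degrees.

J_AB = π(0.258)⁴/32 = 4.35×10^-4 m⁴; J_BC = π(0.685)⁴/32 = 0.0216 m⁴; J_CD = π(0.237)⁴/32 = 3.10×10^-4 m⁴.
θ = (T/G)·Σ L_i/J_i = (177000/40.1×10⁹)·(5.08/4.35×10^-4 + 12.1/0.0216 + 1.50/3.10×10^-4) = 0.07540 rad.

4.32°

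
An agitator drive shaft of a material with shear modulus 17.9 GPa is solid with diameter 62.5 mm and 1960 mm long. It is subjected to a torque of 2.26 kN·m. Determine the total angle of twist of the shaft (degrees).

J = πd⁴/32 = π(0.0625)⁴/32 = 1.498×10^-6 m⁴.
θ = T·L/(G·J) = 2260 × 1.96 / (17.9×10⁹ × 1.498×10^-6) = 0.1652 rad.

9.46°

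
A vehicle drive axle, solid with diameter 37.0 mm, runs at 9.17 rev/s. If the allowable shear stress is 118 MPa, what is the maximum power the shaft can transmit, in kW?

67.6 kW

J = πd⁴/32 = π(0.0370)⁴/32 = 1.840×10^-7 m⁴.
T_max = τ_allow·J/r = 1.18×10^8 × 1.840×10^-7 / 0.0185 = 1174 N·m.
ω = 2π·9.17 = 57.62 rad/s, so P_max = T_max·ω = 6.762×10^4 W.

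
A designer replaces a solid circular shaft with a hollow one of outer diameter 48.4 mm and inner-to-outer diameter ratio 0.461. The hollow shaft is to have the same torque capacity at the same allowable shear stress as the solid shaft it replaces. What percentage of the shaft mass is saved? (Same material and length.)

Equal τ_max and T ⇒ the solid shaft needs d_s³ = d_o³(1−k⁴), so d_s = 48.4·(1−0.461⁴)^(1/3) = 47.66 mm.
Area ratio A_h/A_s = d_o²(1−k²)/d_s² = (1−k²)/(1−k⁴)^(2/3) = 0.8121.
Mass saving = 1 − 0.8121 = 18.8 %.

18.8 %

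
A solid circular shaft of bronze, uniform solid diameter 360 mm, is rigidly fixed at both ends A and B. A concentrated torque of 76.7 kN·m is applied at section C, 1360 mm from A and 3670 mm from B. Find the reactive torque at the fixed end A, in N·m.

With uniform GJ and both ends fixed, compatibility θ_AC = θ_CB gives T_A·a = T_B·b, together with T_A + T_B = T₀.
T_A = T₀·b/(a+b) = 76700·3670/5030 = 55960 N·m; T_B = 20740 N·m.

56000 N·m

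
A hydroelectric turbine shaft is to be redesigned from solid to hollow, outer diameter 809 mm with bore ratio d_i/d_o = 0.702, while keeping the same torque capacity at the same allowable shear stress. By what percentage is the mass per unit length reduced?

Equal τ_max and T ⇒ the solid shaft needs d_s³ = d_o³(1−k⁴), so d_s = 809·(1−0.702⁴)^(1/3) = 737.4 mm.
Area ratio A_h/A_s = d_o²(1−k²)/d_s² = (1−k²)/(1−k⁴)^(2/3) = 0.6106.
Mass saving = 1 − 0.6106 = 38.9 %.

38.9 %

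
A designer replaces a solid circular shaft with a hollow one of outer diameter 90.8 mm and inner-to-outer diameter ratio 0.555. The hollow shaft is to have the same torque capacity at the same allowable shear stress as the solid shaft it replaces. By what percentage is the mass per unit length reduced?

26.0 %

Equal τ_max and T ⇒ the solid shaft needs d_s³ = d_o³(1−k⁴), so d_s = 90.8·(1−0.555⁴)^(1/3) = 87.83 mm.
Area ratio A_h/A_s = d_o²(1−k²)/d_s² = (1−k²)/(1−k⁴)^(2/3) = 0.7395.
Mass saving = 1 − 0.7395 = 26.0 %.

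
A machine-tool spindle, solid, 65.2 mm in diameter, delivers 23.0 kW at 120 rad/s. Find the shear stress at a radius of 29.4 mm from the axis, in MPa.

ω = 120 rad/s, so T = P/ω = 23.0×10³ / 120.0 = 191.7 N·m.
J = πd⁴/32 = π(0.0652)⁴/32 = 1.774×10^-6 m⁴.
Shear stress varies linearly with radius: τ = T·r/J = 191.7 × 0.0294 / 1.774×10^-6 = 3.176×10^6 Pa.

3.18 MPa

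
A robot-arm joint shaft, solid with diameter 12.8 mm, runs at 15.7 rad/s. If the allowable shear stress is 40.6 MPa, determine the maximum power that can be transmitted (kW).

J = πd⁴/32 = π(0.0128)⁴/32 = 2.635×10^-9 m⁴.
T_max = τ_allow·J/r = 4.06×10^7 × 2.635×10^-9 / 0.00640 = 16.72 N·m.
ω = 15.7 rad/s, so P_max = T_max·ω = 262.5 W.

0.262 kW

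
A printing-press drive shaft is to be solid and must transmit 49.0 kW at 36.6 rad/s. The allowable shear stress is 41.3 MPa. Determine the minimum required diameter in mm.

54.9 mm

ω = 36.6 rad/s, so T = P/ω = 49.0×10³ / 36.60 = 1339 N·m.
For a solid shaft τ_max = 16T/(πd³), so d = (16T/(π τ_allow))^(1/3) = (16·1339/(π·4.13×10^7))^(1/3) = 0.05486 m.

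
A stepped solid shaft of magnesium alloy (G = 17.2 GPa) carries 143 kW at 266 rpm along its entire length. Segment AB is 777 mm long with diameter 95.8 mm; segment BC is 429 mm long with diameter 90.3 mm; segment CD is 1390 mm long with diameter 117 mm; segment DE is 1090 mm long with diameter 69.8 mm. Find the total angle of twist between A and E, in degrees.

12.0°

ω = 2π·266/60 = 27.86 rad/s, so T = P/ω = 143×10³ / 27.86 = 5134 N·m.
J_AB = π(0.0958)⁴/32 = 8.27×10^-6 m⁴; J_BC = π(0.0903)⁴/32 = 6.53×10^-6 m⁴; J_CD = π(0.117)⁴/32 = 1.84×10^-5 m⁴; J_DE = π(0.0698)⁴/32 = 2.33×10^-6 m⁴.
θ = (T/G)·Σ L_i/J_i = (5134/17.2×10⁹)·(0.777/8.27×10^-6 + 0.429/6.53×10^-6 + 1.39/1.84×10^-5 + 1.09/2.33×10^-6) = 0.2098 rad.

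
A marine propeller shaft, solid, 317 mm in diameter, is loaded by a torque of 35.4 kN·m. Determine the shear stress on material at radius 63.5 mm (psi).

J = πd⁴/32 = π(0.317)⁴/32 = 9.914×10^-4 m⁴.
Shear stress varies linearly with radius: τ = T·r/J = 35400 × 0.0635 / 9.914×10^-4 = 2.267×10^6 Pa.

329 psi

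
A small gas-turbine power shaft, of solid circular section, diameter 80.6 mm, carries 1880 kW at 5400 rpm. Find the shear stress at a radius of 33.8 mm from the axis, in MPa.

ω = 2π·5400/60 = 565.5 rad/s, so T = P/ω = 1880×10³ / 565.5 = 3325 N·m.
J = πd⁴/32 = π(0.0806)⁴/32 = 4.143×10^-6 m⁴.
Shear stress varies linearly with radius: τ = T·r/J = 3325 × 0.0338 / 4.143×10^-6 = 2.712×10^7 Pa.

27.1 MPa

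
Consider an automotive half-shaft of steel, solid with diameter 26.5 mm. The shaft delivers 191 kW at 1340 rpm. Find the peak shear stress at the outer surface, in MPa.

373 MPa

ω = 2π·1340/60 = 140.3 rad/s, so T = P/ω = 191×10³ / 140.3 = 1361 N·m.
J = πd⁴/32 = π(0.0265)⁴/32 = 4.842×10^-8 m⁴.
τ_max = T·r/J = 1361 × 0.0132 / 4.842×10^-8 = 3.725×10^8 Pa.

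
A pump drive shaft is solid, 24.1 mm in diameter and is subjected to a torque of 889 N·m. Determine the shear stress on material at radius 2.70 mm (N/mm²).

J = πd⁴/32 = π(0.0241)⁴/32 = 3.312×10^-8 m⁴.
Shear stress varies linearly with radius: τ = T·r/J = 889.0 × 0.00270 / 3.312×10^-8 = 7.248×10^7 Pa.

72.5 N/mm²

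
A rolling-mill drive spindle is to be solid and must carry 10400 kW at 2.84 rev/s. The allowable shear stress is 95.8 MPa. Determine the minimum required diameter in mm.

ω = 2π·2.84 = 17.84 rad/s, so T = P/ω = 10400×10³ / 17.84 = 582800 N·m.
For a solid shaft τ_max = 16T/(πd³), so d = (16T/(π τ_allow))^(1/3) = (16·582800/(π·9.58×10^7))^(1/3) = 0.3141 m.

314 mm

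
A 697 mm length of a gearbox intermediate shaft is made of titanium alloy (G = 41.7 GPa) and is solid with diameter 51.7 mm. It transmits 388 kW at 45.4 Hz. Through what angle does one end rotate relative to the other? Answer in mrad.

ω = 2π·45.4 = 285.3 rad/s, so T = P/ω = 388×10³ / 285.3 = 1360 N·m.
J = πd⁴/32 = π(0.0517)⁴/32 = 7.014×10^-7 m⁴.
θ = T·L/(G·J) = 1360 × 0.697 / (41.7×10⁹ × 7.014×10^-7) = 0.03241 rad.

32.4 mrad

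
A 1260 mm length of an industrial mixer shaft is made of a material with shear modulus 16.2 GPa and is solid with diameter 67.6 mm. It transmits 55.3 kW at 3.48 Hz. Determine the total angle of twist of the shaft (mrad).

95.9 mrad

ω = 2π·3.48 = 21.87 rad/s, so T = P/ω = 55.3×10³ / 21.87 = 2529 N·m.
J = πd⁴/32 = π(0.0676)⁴/32 = 2.050×10^-6 m⁴.
θ = T·L/(G·J) = 2529 × 1.26 / (16.2×10⁹ × 2.050×10^-6) = 0.09595 rad.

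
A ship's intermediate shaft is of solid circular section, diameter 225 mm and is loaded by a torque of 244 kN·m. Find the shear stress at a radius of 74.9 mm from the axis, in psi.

10500 psi

J = πd⁴/32 = π(0.225)⁴/32 = 2.516×10^-4 m⁴.
Shear stress varies linearly with radius: τ = T·r/J = 244000 × 0.0749 / 2.516×10^-4 = 7.263×10^7 Pa.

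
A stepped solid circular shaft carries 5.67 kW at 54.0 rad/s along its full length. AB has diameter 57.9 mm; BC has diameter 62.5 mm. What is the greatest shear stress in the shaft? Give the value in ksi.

0.400 ksi

ω = 54.0 rad/s, so T = P/ω = 5.67×10³ / 54.00 = 105.0 N·m.
Under the same torque, τ_max = 16T/(πd³) is largest where d is smallest — segment AB (d = 57.9 mm).
τ_max = 16·105.0/(π·(0.0579)³) = 2.755×10^6 Pa.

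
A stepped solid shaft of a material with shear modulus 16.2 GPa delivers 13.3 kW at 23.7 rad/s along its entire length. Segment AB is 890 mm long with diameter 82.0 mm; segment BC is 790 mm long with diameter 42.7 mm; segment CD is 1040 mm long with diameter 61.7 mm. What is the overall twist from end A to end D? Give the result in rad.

0.116 rad

ω = 23.7 rad/s, so T = P/ω = 13.3×10³ / 23.70 = 561.2 N·m.
J_AB = π(0.0820)⁴/32 = 4.44×10^-6 m⁴; J_BC = π(0.0427)⁴/32 = 3.26×10^-7 m⁴; J_CD = π(0.0617)⁴/32 = 1.42×10^-6 m⁴.
θ = (T/G)·Σ L_i/J_i = (561.2/16.2×10⁹)·(0.890/4.44×10^-6 + 0.790/3.26×10^-7 + 1.04/1.42×10^-6) = 0.1161 rad.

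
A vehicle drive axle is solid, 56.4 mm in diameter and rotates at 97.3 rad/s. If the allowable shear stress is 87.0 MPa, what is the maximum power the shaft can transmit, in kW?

J = πd⁴/32 = π(0.0564)⁴/32 = 9.934×10^-7 m⁴.
T_max = τ_allow·J/r = 8.70×10^7 × 9.934×10^-7 / 0.0282 = 3065 N·m.
ω = 97.3 rad/s, so P_max = T_max·ω = 2.982×10^5 W.

298 kW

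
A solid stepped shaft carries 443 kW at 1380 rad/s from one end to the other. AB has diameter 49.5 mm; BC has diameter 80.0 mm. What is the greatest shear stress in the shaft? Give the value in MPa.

ω = 1380 rad/s, so T = P/ω = 443×10³ / 1380 = 321.0 N·m.
Under the same torque, τ_max = 16T/(πd³) is largest where d is smallest — segment AB (d = 49.5 mm).
τ_max = 16·321.0/(π·(0.0495)³) = 1.348×10^7 Pa.

13.5 MPa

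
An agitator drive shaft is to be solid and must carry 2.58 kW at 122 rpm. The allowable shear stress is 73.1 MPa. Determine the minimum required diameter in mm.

ω = 2π·122/60 = 12.78 rad/s, so T = P/ω = 2.58×10³ / 12.78 = 201.9 N·m.
For a solid shaft τ_max = 16T/(πd³), so d = (16T/(π τ_allow))^(1/3) = (16·201.9/(π·7.31×10^7))^(1/3) = 0.02414 m.

24.1 mm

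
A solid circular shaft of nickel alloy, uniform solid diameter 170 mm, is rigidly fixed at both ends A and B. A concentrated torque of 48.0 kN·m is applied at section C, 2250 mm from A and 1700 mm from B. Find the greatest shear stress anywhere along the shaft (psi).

4110 psi

With uniform GJ and both ends fixed, compatibility θ_AC = θ_CB gives T_A·a = T_B·b, together with T_A + T_B = T₀.
T_A = T₀·b/(a+b) = 48000·1700/3950 = 20660 N·m; T_B = 27340 N·m.
τ in each portion: τ_AC = 2.14×10^7 Pa, τ_CB = 2.83×10^7 Pa; maximum is in CB.
τ_max = T_CB·r/J = 27340·0.0850/8.20×10^-5 = 2.834×10^7 Pa.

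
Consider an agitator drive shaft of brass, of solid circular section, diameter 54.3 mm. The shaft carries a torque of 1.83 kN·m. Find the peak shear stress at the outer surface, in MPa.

58.2 MPa

J = πd⁴/32 = π(0.0543)⁴/32 = 8.535×10^-7 m⁴.
τ_max = T·r/J = 1830 × 0.0271 / 8.535×10^-7 = 5.821×10^7 Pa.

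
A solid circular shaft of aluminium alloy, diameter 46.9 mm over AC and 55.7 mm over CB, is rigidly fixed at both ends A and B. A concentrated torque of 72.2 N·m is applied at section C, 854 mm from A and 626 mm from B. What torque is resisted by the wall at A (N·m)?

Compatibility: T_A·a/J_AC = T_B·b/J_CB with T_A + T_B = T₀.
J_AC = 4.75×10^-7 m⁴, J_CB = 9.45×10^-7 m⁴, so T_A = T₀·(J_AC/a)/((J_AC/a)+(J_CB/b)) = 19.44 N·m, T_B = 52.76 N·m.

19.4 N·m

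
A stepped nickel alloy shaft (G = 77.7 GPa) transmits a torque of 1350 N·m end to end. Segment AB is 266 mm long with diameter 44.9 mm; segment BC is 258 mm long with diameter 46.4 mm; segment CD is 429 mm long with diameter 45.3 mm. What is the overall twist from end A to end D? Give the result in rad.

0.0395 rad

J_AB = π(0.0449)⁴/32 = 3.99×10^-7 m⁴; J_BC = π(0.0464)⁴/32 = 4.55×10^-7 m⁴; J_CD = π(0.0453)⁴/32 = 4.13×10^-7 m⁴.
θ = (T/G)·Σ L_i/J_i = (1350/77.7×10⁹)·(0.266/3.99×10^-7 + 0.258/4.55×10^-7 + 0.429/4.13×10^-7) = 0.03946 rad.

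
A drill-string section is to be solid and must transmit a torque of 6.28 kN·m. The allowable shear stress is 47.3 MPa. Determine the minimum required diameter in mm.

For a solid shaft τ_max = 16T/(πd³), so d = (16T/(π τ_allow))^(1/3) = (16·6280/(π·4.73×10^7))^(1/3) = 0.08777 m.

87.8 mm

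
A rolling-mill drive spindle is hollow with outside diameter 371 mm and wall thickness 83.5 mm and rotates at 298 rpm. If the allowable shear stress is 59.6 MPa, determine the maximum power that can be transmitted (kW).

16900 kW

J = π(d_o⁴ − d_i⁴)/32 = π(0.371⁴ − 0.204⁴)/32 = 1.690×10^-3 m⁴.
T_max = τ_allow·J/r = 5.96×10^7 × 1.690×10^-3 / 0.185 = 543000 N·m.
ω = 2π·298/60 = 31.21 rad/s, so P_max = T_max·ω = 1.694×10^7 W.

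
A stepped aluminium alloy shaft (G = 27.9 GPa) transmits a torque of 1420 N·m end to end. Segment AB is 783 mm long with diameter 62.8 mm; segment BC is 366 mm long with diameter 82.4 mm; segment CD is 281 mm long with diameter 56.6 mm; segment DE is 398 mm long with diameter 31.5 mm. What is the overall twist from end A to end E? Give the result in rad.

0.254 rad

J_AB = π(0.0628)⁴/32 = 1.53×10^-6 m⁴; J_BC = π(0.0824)⁴/32 = 4.53×10^-6 m⁴; J_CD = π(0.0566)⁴/32 = 1.01×10^-6 m⁴; J_DE = π(0.0315)⁴/32 = 9.67×10^-8 m⁴.
θ = (T/G)·Σ L_i/J_i = (1420/27.9×10⁹)·(0.783/1.53×10^-6 + 0.366/4.53×10^-6 + 0.281/1.01×10^-6 + 0.398/9.67×10^-8) = 0.2540 rad.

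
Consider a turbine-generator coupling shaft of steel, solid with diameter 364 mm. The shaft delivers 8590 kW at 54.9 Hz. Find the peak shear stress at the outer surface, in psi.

381 psi

ω = 2π·54.9 = 344.9 rad/s, so T = P/ω = 8590×10³ / 344.9 = 24900 N·m.
J = πd⁴/32 = π(0.364)⁴/32 = 1.723×10^-3 m⁴.
τ_max = T·r/J = 24900 × 0.182 / 1.723×10^-3 = 2.630×10^6 Pa.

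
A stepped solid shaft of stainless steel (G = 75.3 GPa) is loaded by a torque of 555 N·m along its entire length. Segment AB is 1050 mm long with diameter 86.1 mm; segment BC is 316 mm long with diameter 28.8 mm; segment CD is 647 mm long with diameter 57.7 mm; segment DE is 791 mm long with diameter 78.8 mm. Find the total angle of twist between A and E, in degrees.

J_AB = π(0.0861)⁴/32 = 5.40×10^-6 m⁴; J_BC = π(0.0288)⁴/32 = 6.75×10^-8 m⁴; J_CD = π(0.0577)⁴/32 = 1.09×10^-6 m⁴; J_DE = π(0.0788)⁴/32 = 3.79×10^-6 m⁴.
θ = (T/G)·Σ L_i/J_i = (555.0/75.3×10⁹)·(1.05/5.40×10^-6 + 0.316/6.75×10^-8 + 0.647/1.09×10^-6 + 0.791/3.79×10^-6) = 0.04184 rad.

2.40°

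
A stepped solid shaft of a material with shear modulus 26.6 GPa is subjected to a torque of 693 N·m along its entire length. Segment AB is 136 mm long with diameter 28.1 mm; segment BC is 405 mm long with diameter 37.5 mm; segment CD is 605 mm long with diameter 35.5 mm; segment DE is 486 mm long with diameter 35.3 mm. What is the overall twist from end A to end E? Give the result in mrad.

296 mrad

J_AB = π(0.0281)⁴/32 = 6.12×10^-8 m⁴; J_BC = π(0.0375)⁴/32 = 1.94×10^-7 m⁴; J_CD = π(0.0355)⁴/32 = 1.56×10^-7 m⁴; J_DE = π(0.0353)⁴/32 = 1.52×10^-7 m⁴.
θ = (T/G)·Σ L_i/J_i = (693.0/26.6×10⁹)·(0.136/6.12×10^-8 + 0.405/1.94×10^-7 + 0.605/1.56×10^-7 + 0.486/1.52×10^-7) = 0.2964 rad.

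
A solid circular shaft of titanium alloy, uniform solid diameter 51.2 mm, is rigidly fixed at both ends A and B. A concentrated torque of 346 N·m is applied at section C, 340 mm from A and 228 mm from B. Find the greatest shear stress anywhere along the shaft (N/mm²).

With uniform GJ and both ends fixed, compatibility θ_AC = θ_CB gives T_A·a = T_B·b, together with T_A + T_B = T₀.
T_A = T₀·b/(a+b) = 346.0·228/568.0 = 138.9 N·m; T_B = 207.1 N·m.
τ in each portion: τ_AC = 5.27×10^6 Pa, τ_CB = 7.86×10^6 Pa; maximum is in CB.
τ_max = T_CB·r/J = 207.1·0.0256/6.75×10^-7 = 7.859×10^6 Pa.

7.86 N/mm²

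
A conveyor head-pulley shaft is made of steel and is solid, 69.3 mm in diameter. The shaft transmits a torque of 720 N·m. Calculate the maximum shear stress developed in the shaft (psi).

1600 psi

J = πd⁴/32 = π(0.0693)⁴/32 = 2.264×10^-6 m⁴.
τ_max = T·r/J = 720.0 × 0.0347 / 2.264×10^-6 = 1.102×10^7 Pa.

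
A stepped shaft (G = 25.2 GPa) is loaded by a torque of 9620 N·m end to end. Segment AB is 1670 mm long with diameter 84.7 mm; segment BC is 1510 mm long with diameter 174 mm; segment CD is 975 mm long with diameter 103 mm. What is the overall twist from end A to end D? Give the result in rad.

J_AB = π(0.0847)⁴/32 = 5.05×10^-6 m⁴; J_BC = π(0.174)⁴/32 = 9.00×10^-5 m⁴; J_CD = π(0.103)⁴/32 = 1.10×10^-5 m⁴.
θ = (T/G)·Σ L_i/J_i = (9620/25.2×10⁹)·(1.67/5.05×10^-6 + 1.51/9.00×10^-5 + 0.975/1.10×10^-5) = 0.1663 rad.

0.166 rad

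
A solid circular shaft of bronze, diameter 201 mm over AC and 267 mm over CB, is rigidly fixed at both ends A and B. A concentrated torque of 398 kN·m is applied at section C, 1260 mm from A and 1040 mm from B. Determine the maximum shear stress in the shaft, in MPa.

Compatibility: T_A·a/J_AC = T_B·b/J_CB with T_A + T_B = T₀.
J_AC = 1.60×10^-4 m⁴, J_CB = 4.99×10^-4 m⁴, so T_A = T₀·(J_AC/a)/((J_AC/a)+(J_CB/b)) = 83400 N·m, T_B = 314600 N·m.
τ in each portion: τ_AC = 5.23×10^7 Pa, τ_CB = 8.42×10^7 Pa; maximum is in CB.
τ_max = T_CB·r/J = 314600·0.134/4.99×10^-4 = 8.418×10^7 Pa.

84.2 MPa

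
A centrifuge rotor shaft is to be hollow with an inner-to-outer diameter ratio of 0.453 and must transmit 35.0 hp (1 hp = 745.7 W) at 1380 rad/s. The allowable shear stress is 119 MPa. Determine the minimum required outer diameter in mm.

ω = 1380 rad/s, so T = P/ω = 35.0×745.7 / 1380 = 18.91 N·m.
For a hollow shaft with d_i/d_o = 0.453: τ_max = 16T/(π d_o³ (1−k⁴)), so d_o = [16T/(π τ_allow (1−k⁴))]^(1/3) = [16·18.91/(π·1.19×10^8·0.9579)]^(1/3) = 0.009454 m.

9.45 mm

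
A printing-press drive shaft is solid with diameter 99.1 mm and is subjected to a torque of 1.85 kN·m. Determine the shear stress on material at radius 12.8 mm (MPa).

2.50 MPa

J = πd⁴/32 = π(0.0991)⁴/32 = 9.469×10^-6 m⁴.
Shear stress varies linearly with radius: τ = T·r/J = 1850 × 0.0128 / 9.469×10^-6 = 2.501×10^6 Pa.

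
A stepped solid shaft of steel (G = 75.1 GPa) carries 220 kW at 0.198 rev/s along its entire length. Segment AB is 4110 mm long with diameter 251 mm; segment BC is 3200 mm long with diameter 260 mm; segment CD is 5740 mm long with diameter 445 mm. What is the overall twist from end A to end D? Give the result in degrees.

ω = 2π·0.198 = 1.244 rad/s, so T = P/ω = 220×10³ / 1.244 = 176800 N·m.
J_AB = π(0.251)⁴/32 = 3.90×10^-4 m⁴; J_BC = π(0.260)⁴/32 = 4.49×10^-4 m⁴; J_CD = π(0.445)⁴/32 = 3.85×10^-3 m⁴.
θ = (T/G)·Σ L_i/J_i = (176800/75.1×10⁹)·(4.11/3.90×10^-4 + 3.20/4.49×10^-4 + 5.74/3.85×10^-3) = 0.04514 rad.

2.59°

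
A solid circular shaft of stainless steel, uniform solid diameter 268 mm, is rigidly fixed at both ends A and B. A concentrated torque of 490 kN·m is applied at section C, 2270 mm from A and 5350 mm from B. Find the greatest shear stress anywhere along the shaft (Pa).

9.10e7 Pa

With uniform GJ and both ends fixed, compatibility θ_AC = θ_CB gives T_A·a = T_B·b, together with T_A + T_B = T₀.
T_A = T₀·b/(a+b) = 490000·5350/7620 = 344000 N·m; T_B = 146000 N·m.
τ in each portion: τ_AC = 9.10×10^7 Pa, τ_CB = 3.86×10^7 Pa; maximum is in AC.
τ_max = T_AC·r/J = 344000·0.134/5.06×10^-4 = 9.102×10^7 Pa.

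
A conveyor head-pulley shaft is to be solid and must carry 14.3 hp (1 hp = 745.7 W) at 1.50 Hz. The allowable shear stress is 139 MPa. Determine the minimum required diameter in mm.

34.6 mm

ω = 2π·1.50 = 9.425 rad/s, so T = P/ω = 14.3×745.7 / 9.425 = 1131 N·m.
For a solid shaft τ_max = 16T/(πd³), so d = (16T/(π τ_allow))^(1/3) = (16·1131/(π·1.39×10^8))^(1/3) = 0.03461 m.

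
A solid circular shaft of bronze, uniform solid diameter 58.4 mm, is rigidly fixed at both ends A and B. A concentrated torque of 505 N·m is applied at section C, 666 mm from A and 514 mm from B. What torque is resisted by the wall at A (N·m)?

220 N·m

With uniform GJ and both ends fixed, compatibility θ_AC = θ_CB gives T_A·a = T_B·b, together with T_A + T_B = T₀.
T_A = T₀·b/(a+b) = 505.0·514/1180 = 220.0 N·m; T_B = 285.0 N·m.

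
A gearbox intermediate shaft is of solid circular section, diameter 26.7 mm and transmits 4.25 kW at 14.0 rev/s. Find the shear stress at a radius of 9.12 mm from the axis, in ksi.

1.28 ksi

ω = 2π·14.0 = 87.96 rad/s, so T = P/ω = 4.25×10³ / 87.96 = 48.31 N·m.
J = πd⁴/32 = π(0.0267)⁴/32 = 4.989×10^-8 m⁴.
Shear stress varies linearly with radius: τ = T·r/J = 48.31 × 0.00912 / 4.989×10^-8 = 8.831×10^6 Pa.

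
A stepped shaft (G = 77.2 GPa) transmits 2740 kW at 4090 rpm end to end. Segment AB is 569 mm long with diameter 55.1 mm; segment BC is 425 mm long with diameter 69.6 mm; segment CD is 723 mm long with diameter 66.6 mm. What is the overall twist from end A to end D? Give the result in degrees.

ω = 2π·4090/60 = 428.3 rad/s, so T = P/ω = 2740×10³ / 428.3 = 6397 N·m.
J_AB = π(0.0551)⁴/32 = 9.05×10^-7 m⁴; J_BC = π(0.0696)⁴/32 = 2.30×10^-6 m⁴; J_CD = π(0.0666)⁴/32 = 1.93×10^-6 m⁴.
θ = (T/G)·Σ L_i/J_i = (6397/77.2×10⁹)·(0.569/9.05×10^-7 + 0.425/2.30×10^-6 + 0.723/1.93×10^-6) = 0.09841 rad.

5.64°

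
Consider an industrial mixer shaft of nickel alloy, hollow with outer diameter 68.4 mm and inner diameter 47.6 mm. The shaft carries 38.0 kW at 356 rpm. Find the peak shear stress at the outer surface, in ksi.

ω = 2π·356/60 = 37.28 rad/s, so T = P/ω = 38.0×10³ / 37.28 = 1019 N·m.
J = π(d_o⁴ − d_i⁴)/32 = π(0.0684⁴ − 0.0476⁴)/32 = 1.645×10^-6 m⁴.
τ_max = T·r/J = 1019 × 0.0342 / 1.645×10^-6 = 2.119×10^7 Pa.

3.07 ksi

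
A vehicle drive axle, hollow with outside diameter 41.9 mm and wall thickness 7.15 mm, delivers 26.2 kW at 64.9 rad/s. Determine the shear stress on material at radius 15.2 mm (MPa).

ω = 64.9 rad/s, so T = P/ω = 26.2×10³ / 64.90 = 403.7 N·m.
J = π(d_o⁴ − d_i⁴)/32 = π(0.0419⁴ − 0.0276⁴)/32 = 2.456×10^-7 m⁴.
Shear stress varies linearly with radius: τ = T·r/J = 403.7 × 0.0152 / 2.456×10^-7 = 2.498×10^7 Pa.

25.0 MPa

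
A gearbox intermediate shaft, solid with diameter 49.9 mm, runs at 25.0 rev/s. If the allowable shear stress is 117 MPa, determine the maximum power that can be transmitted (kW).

J = πd⁴/32 = π(0.0499)⁴/32 = 6.087×10^-7 m⁴.
T_max = τ_allow·J/r = 1.17×10^8 × 6.087×10^-7 / 0.0249 = 2854 N·m.
ω = 2π·25.0 = 157.1 rad/s, so P_max = T_max·ω = 4.484×10^5 W.

448 kW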